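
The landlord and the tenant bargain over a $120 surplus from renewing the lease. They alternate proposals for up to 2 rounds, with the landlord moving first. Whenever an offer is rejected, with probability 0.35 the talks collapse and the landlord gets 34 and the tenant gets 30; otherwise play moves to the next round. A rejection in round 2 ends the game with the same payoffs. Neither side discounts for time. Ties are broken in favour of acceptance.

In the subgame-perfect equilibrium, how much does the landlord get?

By backward induction:
Round 2 (the tenant proposes): the landlord gets 34 if talks fail, so the tenant offers 34 and keeps 86.
Round 1 (the landlord proposes): rejecting gives the tenant an expected 0.65 × 86 + 0.35 × 30 = 66.4. The landlord offers 66.4 and keeps 120 − 66.4 = 53.6.

53.6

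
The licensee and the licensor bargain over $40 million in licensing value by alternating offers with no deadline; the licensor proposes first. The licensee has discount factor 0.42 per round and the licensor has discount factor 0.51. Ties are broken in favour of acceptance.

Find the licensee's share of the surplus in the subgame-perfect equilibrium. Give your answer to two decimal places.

When the licensor proposes, the licensee accepts any offer worth at least 0.42 times what the licensee would get by proposing next round; and vice versa.
This gives x = 40 − 0.42y and y = 40 − 0.51x, where x and y are each side's share when it proposes.
Hence (1 − 0.42·0.51)x = 40(1 − 0.42), i.e. 0.7858·x = 23.2.
x ≈ 29.5241; the licensee's share is 40 − x ≈ 10.4759.

10.48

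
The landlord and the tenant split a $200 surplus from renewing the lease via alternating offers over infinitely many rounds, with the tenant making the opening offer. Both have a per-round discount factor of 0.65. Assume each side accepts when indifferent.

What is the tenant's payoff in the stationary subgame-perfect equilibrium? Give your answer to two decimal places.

121.21

In a stationary SPE each proposer offers the other exactly their discounted continuation value.
If the tenant keeps x when proposing and the landlord keeps y when proposing, then x = 200 − 0.65y and y = 200 − 0.65x.
Solving: x = 200(1 − 0.65) / (1 − 0.65·0.65) = 70 / 0.5775 ≈ 121.2121.
The landlord gets 200 − 121.2121 ≈ 78.7879.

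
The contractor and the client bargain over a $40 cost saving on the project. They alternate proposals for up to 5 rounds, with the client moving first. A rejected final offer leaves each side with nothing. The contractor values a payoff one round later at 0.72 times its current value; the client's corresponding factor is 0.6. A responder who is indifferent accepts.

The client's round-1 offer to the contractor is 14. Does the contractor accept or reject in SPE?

Reject

Round 5 (the client proposes): the contractor will accept anything ≥ 0, so the client offers 0 and keeps 40.
Round 4 (the contractor proposes): the client can get 40 next round, worth 0.6 × 40 = 24 now, so the contractor offers 24, keeping 16.
Round 3 (the client proposes): the contractor can get 16 next round, worth 0.72 × 16 = 11.52 now, so the client offers 11.52, keeping 28.48.
Round 2 (the contractor proposes): the client can get 28.48 next round, worth 0.6 × 28.48 = 17.088 now; the contractor offers that and keeps 22.912.
So by rejecting in round 1, the contractor gets 22.912 next round, worth 0.72 × 22.912 = 16.49664 now.
Offer 14 < 16.49664, so the contractor rejects.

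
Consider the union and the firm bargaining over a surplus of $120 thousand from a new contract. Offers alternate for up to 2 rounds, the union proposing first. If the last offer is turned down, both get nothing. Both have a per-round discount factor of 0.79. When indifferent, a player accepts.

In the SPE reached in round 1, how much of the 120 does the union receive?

25.2

Round 2 (the firm proposes): rejection yields 0 for the union; the firm offers 0 and keeps 120.
Round 1 (the union proposes): the firm can get 120 next round, worth 0.79 × 120 = 94.8 now. The union offers 94.8 and keeps 120 − 94.8 = 25.2.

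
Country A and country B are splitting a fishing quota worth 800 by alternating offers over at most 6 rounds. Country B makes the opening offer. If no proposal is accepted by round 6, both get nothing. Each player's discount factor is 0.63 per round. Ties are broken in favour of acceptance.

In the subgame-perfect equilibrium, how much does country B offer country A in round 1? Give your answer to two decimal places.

339.89

Round 6 (country A proposes): rejection yields 0 for country B; country A offers 0 and keeps 800.
Round 5 (country B proposes): country A can get 800 next round, worth 0.63 × 800 = 504 now. Country B offers 504 and keeps 800 − 504 = 296.
Round 4 (country A proposes): country B can get 296 next round, worth 0.63 × 296 = 186.48 now, so country A offers 186.48, keeping 613.52.
Round 3 (country B proposes): country A can get 613.52 next round, worth 0.63 × 613.52 = 386.5176 now. Country B offers 386.5176 and keeps 800 − 386.5176 = 413.4824.
Round 2 (country A proposes): country B can get 413.4824 next round, worth 0.63 × 413.4824 = 260.493912 now, so country A offers 260.493912, keeping 539.506088.
Round 1 (country B proposes): country A can get 539.506088 next round, worth 0.63 × 539.506088 = 339.88883544 now. Country B offers 339.88883544 and keeps 800 − 339.88883544 = 460.11116456.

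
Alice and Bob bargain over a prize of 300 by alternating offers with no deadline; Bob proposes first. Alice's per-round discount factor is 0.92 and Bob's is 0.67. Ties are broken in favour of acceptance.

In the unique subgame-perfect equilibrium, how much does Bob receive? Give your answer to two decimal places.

Let x be Bob's share when Bob proposes and y be Alice's share when Alice proposes.
Alice accepts iff offered ≥ 0.92·y, so x = 300 − 0.92y. Symmetrically y = 300 − 0.67x.
Substituting: x = 300 − 0.92(300 − 0.67x), giving x(1 − 0.67·0.92) = 300(1 − 0.92).
So x = 300 × 0.08 / 0.3836 ≈ 62.5652, and Alice receives 300 − x ≈ 237.4348.

62.57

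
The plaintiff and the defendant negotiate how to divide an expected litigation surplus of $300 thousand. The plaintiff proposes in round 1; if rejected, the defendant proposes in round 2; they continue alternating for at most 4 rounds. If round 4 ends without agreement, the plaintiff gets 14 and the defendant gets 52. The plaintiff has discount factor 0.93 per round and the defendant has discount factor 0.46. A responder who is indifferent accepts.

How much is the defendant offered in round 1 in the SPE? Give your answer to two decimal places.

Round 4 (the defendant proposes): the plaintiff gets 14 if talks fail, so the defendant offers 14 and keeps 286.
Round 3 (the plaintiff proposes): the defendant can get 286 next round, worth 0.46 × 286 = 131.56 now; the plaintiff offers that and keeps 168.44.
Round 2 (the defendant proposes): the plaintiff can get 168.44 next round, worth 0.93 × 168.44 = 156.6492 now; the defendant offers that and keeps 143.3508.
Round 1 (the plaintiff proposes): the defendant can get 143.3508 next round, worth 0.46 × 143.3508 = 65.941368 now. The plaintiff offers 65.941368 and keeps 300 − 65.941368 = 234.058632.

65.94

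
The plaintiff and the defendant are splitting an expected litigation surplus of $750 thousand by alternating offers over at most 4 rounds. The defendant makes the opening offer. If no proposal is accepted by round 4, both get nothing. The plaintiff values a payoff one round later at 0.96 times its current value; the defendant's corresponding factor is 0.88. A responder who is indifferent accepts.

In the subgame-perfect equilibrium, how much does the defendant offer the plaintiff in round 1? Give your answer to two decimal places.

694.66

Round 4 (the plaintiff proposes): rejection yields 0 for the defendant; the plaintiff offers 0 and keeps 750.
Round 3 (the defendant proposes): the plaintiff can get 750 next round, worth 0.96 × 750 = 720 now, so the defendant offers 720, keeping 30.
Round 2 (the plaintiff proposes): the defendant can get 30 next round, worth 0.88 × 30 = 26.4 now. The plaintiff offers 26.4 and keeps 750 − 26.4 = 723.6.
Round 1 (the defendant proposes): the plaintiff can get 723.6 next round, worth 0.96 × 723.6 = 694.656 now; the defendant offers that and keeps 55.344.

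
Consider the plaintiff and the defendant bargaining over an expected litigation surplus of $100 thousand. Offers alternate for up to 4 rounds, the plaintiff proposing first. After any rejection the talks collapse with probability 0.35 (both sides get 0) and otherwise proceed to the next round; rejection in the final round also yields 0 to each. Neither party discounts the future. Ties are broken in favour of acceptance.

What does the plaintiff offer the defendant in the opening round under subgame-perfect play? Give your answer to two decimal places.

Round 4 (the defendant proposes): the plaintiff will accept anything ≥ 0, so the defendant offers 0 and keeps 100.
Round 3 (the plaintiff proposes): rejecting gives the defendant an expected 0.65 × 100 = 65, so the plaintiff offers 65, keeping 35.
Round 2 (the defendant proposes): rejecting gives the plaintiff an expected 0.65 × 35 = 22.75, so the defendant offers 22.75, keeping 77.25.
Round 1 (the plaintiff proposes): rejecting gives the defendant an expected 0.65 × 77.25 = 50.2125. The plaintiff offers 50.2125 and keeps 100 − 50.2125 = 49.7875.

50.21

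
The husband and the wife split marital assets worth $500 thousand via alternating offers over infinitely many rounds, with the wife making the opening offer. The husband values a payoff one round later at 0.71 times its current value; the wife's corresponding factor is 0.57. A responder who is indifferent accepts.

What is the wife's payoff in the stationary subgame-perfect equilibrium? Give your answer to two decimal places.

243.57

Let x be the wife's share when the wife proposes and y be the husband's share when the husband proposes.
The husband accepts iff offered ≥ 0.71·y, so x = 500 − 0.71y. Symmetrically y = 500 − 0.57x.
Substituting: x = 500 − 0.71(500 − 0.57x), giving x(1 − 0.57·0.71) = 500(1 − 0.71).
So x = 500 × 0.29 / 0.5953 ≈ 243.5747, and the husband receives 500 − x ≈ 256.4253.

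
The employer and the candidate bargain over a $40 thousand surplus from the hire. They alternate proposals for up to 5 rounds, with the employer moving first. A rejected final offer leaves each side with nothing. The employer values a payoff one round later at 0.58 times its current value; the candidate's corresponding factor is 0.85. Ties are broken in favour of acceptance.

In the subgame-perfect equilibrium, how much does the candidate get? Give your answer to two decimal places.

Round 5 (the employer proposes): the candidate will accept anything ≥ 0, so the employer offers 0 and keeps 40.
Round 4 (the candidate proposes): the employer can get 40 next round, worth 0.58 × 40 = 23.2 now. The candidate offers 23.2 and keeps 40 − 23.2 = 16.8.
Round 3 (the employer proposes): the candidate can get 16.8 next round, worth 0.85 × 16.8 = 14.28 now. The employer offers 14.28 and keeps 40 − 14.28 = 25.72.
Round 2 (the candidate proposes): the employer can get 25.72 next round, worth 0.58 × 25.72 = 14.9176 now; the candidate offers that and keeps 25.0824.
Round 1 (the employer proposes): the candidate can get 25.0824 next round, worth 0.85 × 25.0824 = 21.32004 now; the employer offers that and keeps 18.67996.

21.32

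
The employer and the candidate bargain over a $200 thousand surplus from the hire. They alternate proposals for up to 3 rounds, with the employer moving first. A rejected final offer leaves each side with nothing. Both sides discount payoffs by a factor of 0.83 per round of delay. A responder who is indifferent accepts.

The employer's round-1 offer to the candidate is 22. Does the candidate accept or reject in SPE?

Reject

Work out the candidate's continuation value if the offer is rejected.
Round 3 (the employer proposes): rejection yields 0 for the candidate; the employer offers 0 and keeps 200.
Round 2 (the candidate proposes): the employer can get 200 next round, worth 0.83 × 200 = 166 now. The candidate offers 166 and keeps 200 − 166 = 34.
So by rejecting in round 1, the candidate gets 34 next round, worth 0.83 × 34 = 28.22 now.
Offer 22 < 28.22, so the candidate rejects.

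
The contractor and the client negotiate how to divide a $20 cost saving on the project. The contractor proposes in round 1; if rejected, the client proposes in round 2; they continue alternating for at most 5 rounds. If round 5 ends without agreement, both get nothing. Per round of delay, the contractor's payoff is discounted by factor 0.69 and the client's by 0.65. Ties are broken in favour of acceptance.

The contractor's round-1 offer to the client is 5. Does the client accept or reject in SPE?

Round 5 (the contractor proposes): rejection yields 0 for the client; the contractor offers 0 and keeps 20.
Round 4 (the client proposes): the contractor can get 20 next round, worth 0.69 × 20 = 13.8 now, so the client offers 13.8, keeping 6.2.
Round 3 (the contractor proposes): the client can get 6.2 next round, worth 0.65 × 6.2 = 4.03 now, so the contractor offers 4.03, keeping 15.97.
Round 2 (the client proposes): the contractor can get 15.97 next round, worth 0.69 × 15.97 = 11.0193 now; the client offers that and keeps 8.9807.
So by rejecting in round 1, the client gets 8.9807 next round, worth 0.65 × 8.9807 = 5.837455 now.
Offer 5 < 5.837455, so the client rejects.

Reject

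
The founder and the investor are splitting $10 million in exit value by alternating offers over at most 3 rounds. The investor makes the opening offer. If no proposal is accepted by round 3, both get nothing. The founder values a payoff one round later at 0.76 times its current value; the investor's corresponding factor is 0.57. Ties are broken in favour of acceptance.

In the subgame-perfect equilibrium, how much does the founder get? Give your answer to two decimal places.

3.27

Round 3 (the investor proposes): rejection yields 0 for the founder; the investor offers 0 and keeps 10.
Round 2 (the founder proposes): the investor can get 10 next round, worth 0.57 × 10 = 5.7 now; the founder offers that and keeps 4.3.
Round 1 (the investor proposes): the founder can get 4.3 next round, worth 0.76 × 4.3 = 3.268 now; the investor offers that and keeps 6.732.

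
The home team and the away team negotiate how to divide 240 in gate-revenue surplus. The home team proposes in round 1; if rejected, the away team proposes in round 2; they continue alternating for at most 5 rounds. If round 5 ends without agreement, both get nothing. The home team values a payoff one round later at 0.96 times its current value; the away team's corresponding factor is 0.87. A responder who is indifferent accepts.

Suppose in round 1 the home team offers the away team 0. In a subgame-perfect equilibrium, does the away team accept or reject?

Reject

Round 5 (the home team proposes): the away team will accept anything ≥ 0, so the home team offers 0 and keeps 240.
Round 4 (the away team proposes): the home team can get 240 next round, worth 0.96 × 240 = 230.4 now, so the away team offers 230.4, keeping 9.6.
Round 3 (the home team proposes): the away team can get 9.6 next round, worth 0.87 × 9.6 = 8.352 now. The home team offers 8.352 and keeps 240 − 8.352 = 231.648.
Round 2 (the away team proposes): the home team can get 231.648 next round, worth 0.96 × 231.648 = 222.38208 now, so the away team offers 222.38208, keeping 17.61792.
So by rejecting in round 1, the away team gets 17.61792 next round, worth 0.87 × 17.61792 = 15.3275904 now.
Offer 0 < 15.3275904, so the away team rejects.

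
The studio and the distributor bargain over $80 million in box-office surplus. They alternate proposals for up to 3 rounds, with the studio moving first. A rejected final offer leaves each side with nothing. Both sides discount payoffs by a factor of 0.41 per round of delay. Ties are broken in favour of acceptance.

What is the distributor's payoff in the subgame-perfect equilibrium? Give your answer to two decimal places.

19.35

Solve by backward induction from round 3.
Round 3 (the studio proposes): rejection yields 0 for the distributor; the studio offers 0 and keeps 80.
Round 2 (the distributor proposes): the studio can get 80 next round, worth 0.41 × 80 = 32.8 now; the distributor offers that and keeps 47.2.
Round 1 (the studio proposes): the distributor can get 47.2 next round, worth 0.41 × 47.2 = 19.352 now, so the studio offers 19.352, keeping 60.648.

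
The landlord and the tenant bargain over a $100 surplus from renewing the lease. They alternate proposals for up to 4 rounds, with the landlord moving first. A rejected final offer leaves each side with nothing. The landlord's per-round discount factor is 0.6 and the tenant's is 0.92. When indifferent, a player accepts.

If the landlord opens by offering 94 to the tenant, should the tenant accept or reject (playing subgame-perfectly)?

Work out the tenant's continuation value if the offer is rejected.
Round 4 (the tenant proposes): the landlord will accept anything ≥ 0, so the tenant offers 0 and keeps 100.
Round 3 (the landlord proposes): the tenant can get 100 next round, worth 0.92 × 100 = 92 now; the landlord offers that and keeps 8.
Round 2 (the tenant proposes): the landlord can get 8 next round, worth 0.6 × 8 = 4.8 now. The tenant offers 4.8 and keeps 100 − 4.8 = 95.2.
So by rejecting in round 1, the tenant gets 95.2 next round, worth 0.92 × 95.2 = 87.584 now.
Offer 94 ≥ 87.584, so the tenant accepts.

Accept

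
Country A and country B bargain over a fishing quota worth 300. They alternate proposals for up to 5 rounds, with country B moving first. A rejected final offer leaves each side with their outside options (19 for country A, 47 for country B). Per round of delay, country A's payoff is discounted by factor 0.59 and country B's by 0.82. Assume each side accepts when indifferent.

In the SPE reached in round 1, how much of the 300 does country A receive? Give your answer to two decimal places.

Round 5 (country B proposes): country A gets 19 if talks fail, so country B offers 19 and keeps 281.
Round 4 (country A proposes): country B can get 281 next round, worth 0.82 × 281 = 230.42 now; country A offers that and keeps 69.58.
Round 3 (country B proposes): country A can get 69.58 next round, worth 0.59 × 69.58 = 41.0522 now; country B offers that and keeps 258.9478.
Round 2 (country A proposes): country B can get 258.9478 next round, worth 0.82 × 258.9478 = 212.337196 now. Country A offers 212.337196 and keeps 300 − 212.337196 = 87.662804.
Round 1 (country B proposes): country A can get 87.662804 next round, worth 0.59 × 87.662804 = 51.72105436 now. Country B offers 51.72105436 and keeps 300 − 51.72105436 = 248.27894564.

51.72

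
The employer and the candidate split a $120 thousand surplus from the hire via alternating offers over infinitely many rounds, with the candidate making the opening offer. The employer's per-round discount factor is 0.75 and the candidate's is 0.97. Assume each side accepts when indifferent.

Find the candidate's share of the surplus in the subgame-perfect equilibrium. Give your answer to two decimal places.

Let x be the candidate's share when the candidate proposes and y be the employer's share when the employer proposes.
The employer accepts iff offered ≥ 0.75·y, so x = 120 − 0.75y. Symmetrically y = 120 − 0.97x.
Substituting: x = 120 − 0.75(120 − 0.97x), giving x(1 − 0.97·0.75) = 120(1 − 0.75).
So x = 120 × 0.25 / 0.2725 ≈ 110.0917, and the employer receives 120 − x ≈ 9.9083.

110.09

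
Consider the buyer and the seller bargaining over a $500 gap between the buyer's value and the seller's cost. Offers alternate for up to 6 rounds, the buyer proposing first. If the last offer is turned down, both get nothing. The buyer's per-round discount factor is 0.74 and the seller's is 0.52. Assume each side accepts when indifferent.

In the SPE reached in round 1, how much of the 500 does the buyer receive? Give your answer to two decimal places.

367.89

Solve by backward induction from round 6.
Round 6 (the seller proposes): rejection yields 0 for the buyer; the seller offers 0 and keeps 500.
Round 5 (the buyer proposes): the seller can get 500 next round, worth 0.52 × 500 = 260 now; the buyer offers that and keeps 240.
Round 4 (the seller proposes): the buyer can get 240 next round, worth 0.74 × 240 = 177.6 now. The seller offers 177.6 and keeps 500 − 177.6 = 322.4.
Round 3 (the buyer proposes): the seller can get 322.4 next round, worth 0.52 × 322.4 = 167.648 now. The buyer offers 167.648 and keeps 500 − 167.648 = 332.352.
Round 2 (the seller proposes): the buyer can get 332.352 next round, worth 0.74 × 332.352 = 245.94048 now; the seller offers that and keeps 254.05952.
Round 1 (the buyer proposes): the seller can get 254.05952 next round, worth 0.52 × 254.05952 = 132.1109504 now, so the buyer offers 132.1109504, keeping 367.8890496.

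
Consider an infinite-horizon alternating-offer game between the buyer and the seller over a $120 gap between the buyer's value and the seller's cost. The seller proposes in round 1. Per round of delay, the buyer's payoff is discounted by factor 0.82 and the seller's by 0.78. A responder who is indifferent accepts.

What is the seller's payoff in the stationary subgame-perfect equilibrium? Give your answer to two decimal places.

Let x be the seller's share when the seller proposes and y be the buyer's share when the buyer proposes.
The buyer accepts iff offered ≥ 0.82·y, so x = 120 − 0.82y. Symmetrically y = 120 − 0.78x.
Substituting: x = 120 − 0.82(120 − 0.78x), giving x(1 − 0.78·0.82) = 120(1 − 0.82).
So x = 120 × 0.18 / 0.3604 ≈ 59.9334, and the buyer receives 120 − x ≈ 60.0666.

59.93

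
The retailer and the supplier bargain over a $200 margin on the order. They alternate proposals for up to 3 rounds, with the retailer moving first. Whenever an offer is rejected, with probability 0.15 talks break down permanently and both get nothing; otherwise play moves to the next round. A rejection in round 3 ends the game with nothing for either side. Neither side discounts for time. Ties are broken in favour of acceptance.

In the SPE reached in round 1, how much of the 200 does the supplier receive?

Round 3 (the retailer proposes): the supplier will accept anything ≥ 0, so the retailer offers 0 and keeps 200.
Round 2 (the supplier proposes): rejecting gives the retailer an expected 0.85 × 200 = 170; the supplier offers that and keeps 30.
Round 1 (the retailer proposes): rejecting gives the supplier an expected 0.85 × 30 = 25.5; the retailer offers that and keeps 174.5.

25.5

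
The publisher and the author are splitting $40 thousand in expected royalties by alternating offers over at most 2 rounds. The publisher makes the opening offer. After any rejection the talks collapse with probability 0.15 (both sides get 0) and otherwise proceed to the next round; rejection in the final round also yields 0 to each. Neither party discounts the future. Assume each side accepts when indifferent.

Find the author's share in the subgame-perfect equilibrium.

34

Round 2 (the author proposes): rejection yields 0 for the publisher; the author offers 0 and keeps 40.
Round 1 (the publisher proposes): rejecting gives the author an expected 0.85 × 40 = 34; the publisher offers that and keeps 6.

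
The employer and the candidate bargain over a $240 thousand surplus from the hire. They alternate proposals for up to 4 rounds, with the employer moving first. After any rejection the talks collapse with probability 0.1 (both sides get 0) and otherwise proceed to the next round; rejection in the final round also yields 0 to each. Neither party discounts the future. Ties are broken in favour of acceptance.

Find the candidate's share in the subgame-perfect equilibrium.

196.56

By backward induction:
Round 4 (the candidate proposes): rejection yields 0 for the employer; the candidate offers 0 and keeps 240.
Round 3 (the employer proposes): rejecting gives the candidate an expected 0.9 × 240 = 216; the employer offers that and keeps 24.
Round 2 (the candidate proposes): rejecting gives the employer an expected 0.9 × 24 = 21.6, so the candidate offers 21.6, keeping 218.4.
Round 1 (the employer proposes): rejecting gives the candidate an expected 0.9 × 218.4 = 196.56. The employer offers 196.56 and keeps 240 − 196.56 = 43.44.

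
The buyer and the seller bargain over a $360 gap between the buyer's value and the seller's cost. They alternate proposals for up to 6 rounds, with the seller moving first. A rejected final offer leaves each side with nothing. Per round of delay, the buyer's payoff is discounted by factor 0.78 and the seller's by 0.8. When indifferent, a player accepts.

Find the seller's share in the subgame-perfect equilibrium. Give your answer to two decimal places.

Round 6 (the buyer proposes): rejection yields 0 for the seller; the buyer offers 0 and keeps 360.
Round 5 (the seller proposes): the buyer can get 360 next round, worth 0.78 × 360 = 280.8 now, so the seller offers 280.8, keeping 79.2.
Round 4 (the buyer proposes): the seller can get 79.2 next round, worth 0.8 × 79.2 = 63.36 now; the buyer offers that and keeps 296.64.
Round 3 (the seller proposes): the buyer can get 296.64 next round, worth 0.78 × 296.64 = 231.3792 now. The seller offers 231.3792 and keeps 360 − 231.3792 = 128.6208.
Round 2 (the buyer proposes): the seller can get 128.6208 next round, worth 0.8 × 128.6208 = 102.89664 now, so the buyer offers 102.89664, keeping 257.10336.
Round 1 (the seller proposes): the buyer can get 257.10336 next round, worth 0.78 × 257.10336 = 200.5406208 now, so the seller offers 200.5406208, keeping 159.4593792.

159.46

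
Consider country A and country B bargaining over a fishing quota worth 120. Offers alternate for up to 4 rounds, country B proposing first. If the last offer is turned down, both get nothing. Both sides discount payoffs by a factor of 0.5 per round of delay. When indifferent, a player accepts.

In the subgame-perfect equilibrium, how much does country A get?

Round 4 (country A proposes): rejection yields 0 for country B; country A offers 0 and keeps 120.
Round 3 (country B proposes): country A can get 120 next round, worth 0.5 × 120 = 60 now. Country B offers 60 and keeps 120 − 60 = 60.
Round 2 (country A proposes): country B can get 60 next round, worth 0.5 × 60 = 30 now, so country A offers 30, keeping 90.
Round 1 (country B proposes): country A can get 90 next round, worth 0.5 × 90 = 45 now, so country B offers 45, keeping 75.

45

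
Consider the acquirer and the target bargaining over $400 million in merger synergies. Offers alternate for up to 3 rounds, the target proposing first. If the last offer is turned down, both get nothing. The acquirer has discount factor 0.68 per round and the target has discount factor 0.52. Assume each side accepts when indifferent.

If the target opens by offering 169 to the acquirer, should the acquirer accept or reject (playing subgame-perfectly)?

Round 3 (the target proposes): rejection yields 0 for the acquirer; the target offers 0 and keeps 400.
Round 2 (the acquirer proposes): the target can get 400 next round, worth 0.52 × 400 = 208 now; the acquirer offers that and keeps 192.
So by rejecting in round 1, the acquirer gets 192 next round, worth 0.68 × 192 = 130.56 now.
Offer 169 ≥ 130.56, so the acquirer accepts.

Accept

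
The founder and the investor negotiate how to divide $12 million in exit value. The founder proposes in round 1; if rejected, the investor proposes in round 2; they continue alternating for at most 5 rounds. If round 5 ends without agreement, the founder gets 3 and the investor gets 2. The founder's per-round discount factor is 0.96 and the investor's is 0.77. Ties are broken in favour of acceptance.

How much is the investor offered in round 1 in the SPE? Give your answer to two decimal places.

1.74

Solve by backward induction from round 5.
Round 5 (the founder proposes): the investor gets 2 if talks fail, so the founder offers 2 and keeps 10.
Round 4 (the investor proposes): the founder can get 10 next round, worth 0.96 × 10 = 9.6 now; the investor offers that and keeps 2.4.
Round 3 (the founder proposes): the investor can get 2.4 next round, worth 0.77 × 2.4 = 1.848 now; the founder offers that and keeps 10.152.
Round 2 (the investor proposes): the founder can get 10.152 next round, worth 0.96 × 10.152 = 9.74592 now; the investor offers that and keeps 2.25408.
Round 1 (the founder proposes): the investor can get 2.25408 next round, worth 0.77 × 2.25408 = 1.7356416 now; the founder offers that and keeps 10.2643584.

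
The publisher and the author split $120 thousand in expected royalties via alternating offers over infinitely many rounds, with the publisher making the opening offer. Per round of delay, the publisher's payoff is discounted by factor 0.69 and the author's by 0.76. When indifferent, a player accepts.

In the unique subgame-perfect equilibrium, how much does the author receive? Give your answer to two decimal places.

In a stationary SPE each proposer offers the other exactly their discounted continuation value.
If the publisher keeps x when proposing and the author keeps y when proposing, then x = 120 − 0.76y and y = 120 − 0.69x.
Solving: x = 120(1 − 0.76) / (1 − 0.69·0.76) = 28.8 / 0.4756 ≈ 60.5551.
The author gets 120 − 60.5551 ≈ 59.4449.

59.44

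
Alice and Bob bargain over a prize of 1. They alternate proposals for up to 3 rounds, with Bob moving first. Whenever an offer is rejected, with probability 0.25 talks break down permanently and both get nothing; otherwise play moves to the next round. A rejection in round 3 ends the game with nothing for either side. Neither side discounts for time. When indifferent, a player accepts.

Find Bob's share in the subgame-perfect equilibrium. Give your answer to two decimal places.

Round 3 (Bob proposes): Alice will accept anything ≥ 0, so Bob offers 0 and keeps 1.
Round 2 (Alice proposes): rejecting gives Bob an expected 0.75 × 1 = 0.75. Alice offers 0.75 and keeps 1 − 0.75 = 0.25.
Round 1 (Bob proposes): rejecting gives Alice an expected 0.75 × 0.25 = 0.1875; Bob offers that and keeps 0.8125.

0.81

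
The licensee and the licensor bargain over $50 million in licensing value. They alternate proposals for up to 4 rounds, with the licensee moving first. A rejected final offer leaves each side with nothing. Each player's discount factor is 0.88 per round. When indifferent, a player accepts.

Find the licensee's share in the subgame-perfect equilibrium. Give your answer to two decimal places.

10.65

Round 4 (the licensor proposes): rejection yields 0 for the licensee; the licensor offers 0 and keeps 50.
Round 3 (the licensee proposes): the licensor can get 50 next round, worth 0.88 × 50 = 44 now; the licensee offers that and keeps 6.
Round 2 (the licensor proposes): the licensee can get 6 next round, worth 0.88 × 6 = 5.28 now, so the licensor offers 5.28, keeping 44.72.
Round 1 (the licensee proposes): the licensor can get 44.72 next round, worth 0.88 × 44.72 = 39.3536 now. The licensee offers 39.3536 and keeps 50 − 39.3536 = 10.6464.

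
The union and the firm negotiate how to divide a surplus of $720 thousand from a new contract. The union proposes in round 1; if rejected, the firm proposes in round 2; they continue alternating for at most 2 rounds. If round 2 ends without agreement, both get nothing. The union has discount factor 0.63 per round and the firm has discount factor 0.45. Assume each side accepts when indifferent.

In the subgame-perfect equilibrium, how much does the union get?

396

By backward induction:
Round 2 (the firm proposes): the union will accept anything ≥ 0, so the firm offers 0 and keeps 720.
Round 1 (the union proposes): the firm can get 720 next round, worth 0.45 × 720 = 324 now; the union offers that and keeps 396.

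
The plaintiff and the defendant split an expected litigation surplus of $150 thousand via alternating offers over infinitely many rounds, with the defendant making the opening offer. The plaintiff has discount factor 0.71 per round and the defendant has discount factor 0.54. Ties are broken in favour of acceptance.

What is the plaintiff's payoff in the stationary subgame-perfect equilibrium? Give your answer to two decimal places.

79.45

In a stationary SPE each proposer offers the other exactly their discounted continuation value.
If the defendant keeps x when proposing and the plaintiff keeps y when proposing, then x = 150 − 0.71y and y = 150 − 0.54x.
Solving: x = 150(1 − 0.71) / (1 − 0.54·0.71) = 43.5 / 0.6166 ≈ 70.5482.
The plaintiff gets 150 − 70.5482 ≈ 79.4518.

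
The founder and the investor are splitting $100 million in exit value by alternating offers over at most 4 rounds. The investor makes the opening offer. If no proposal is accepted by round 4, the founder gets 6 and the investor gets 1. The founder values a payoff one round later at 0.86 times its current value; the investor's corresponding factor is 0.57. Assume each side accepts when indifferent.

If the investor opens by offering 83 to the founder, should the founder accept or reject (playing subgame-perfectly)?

Accept

Round 4 (the founder proposes): the investor gets 1 if talks fail, so the founder offers 1 and keeps 99.
Round 3 (the investor proposes): the founder can get 99 next round, worth 0.86 × 99 = 85.14 now. The investor offers 85.14 and keeps 100 − 85.14 = 14.86.
Round 2 (the founder proposes): the investor can get 14.86 next round, worth 0.57 × 14.86 = 8.4702 now, so the founder offers 8.4702, keeping 91.5298.
So by rejecting in round 1, the founder gets 91.5298 next round, worth 0.86 × 91.5298 = 78.715628 now.
Offer 83 ≥ 78.715628, so the founder accepts.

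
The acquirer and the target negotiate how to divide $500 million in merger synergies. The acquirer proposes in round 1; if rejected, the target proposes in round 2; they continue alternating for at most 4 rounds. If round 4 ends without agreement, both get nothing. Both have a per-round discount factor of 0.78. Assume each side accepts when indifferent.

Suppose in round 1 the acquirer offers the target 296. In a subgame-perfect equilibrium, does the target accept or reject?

Round 4 (the target proposes): the acquirer will accept anything ≥ 0, so the target offers 0 and keeps 500.
Round 3 (the acquirer proposes): the target can get 500 next round, worth 0.78 × 500 = 390 now; the acquirer offers that and keeps 110.
Round 2 (the target proposes): the acquirer can get 110 next round, worth 0.78 × 110 = 85.8 now, so the target offers 85.8, keeping 414.2.
So by rejecting in round 1, the target gets 414.2 next round, worth 0.78 × 414.2 = 323.076 now.
Offer 296 < 323.076, so the target rejects.

Reject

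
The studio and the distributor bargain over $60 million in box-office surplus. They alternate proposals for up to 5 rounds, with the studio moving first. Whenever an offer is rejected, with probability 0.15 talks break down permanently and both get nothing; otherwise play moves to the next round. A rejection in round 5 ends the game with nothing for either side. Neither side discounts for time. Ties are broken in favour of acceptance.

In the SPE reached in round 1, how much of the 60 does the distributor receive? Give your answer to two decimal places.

Round 5 (the studio proposes): rejection yields 0 for the distributor; the studio offers 0 and keeps 60.
Round 4 (the distributor proposes): rejecting gives the studio an expected 0.85 × 60 = 51; the distributor offers that and keeps 9.
Round 3 (the studio proposes): rejecting gives the distributor an expected 0.85 × 9 = 7.65, so the studio offers 7.65, keeping 52.35.
Round 2 (the distributor proposes): rejecting gives the studio an expected 0.85 × 52.35 = 44.4975. The distributor offers 44.4975 and keeps 60 − 44.4975 = 15.5025.
Round 1 (the studio proposes): rejecting gives the distributor an expected 0.85 × 15.5025 = 13.177125. The studio offers 13.177125 and keeps 60 − 13.177125 = 46.822875.

13.18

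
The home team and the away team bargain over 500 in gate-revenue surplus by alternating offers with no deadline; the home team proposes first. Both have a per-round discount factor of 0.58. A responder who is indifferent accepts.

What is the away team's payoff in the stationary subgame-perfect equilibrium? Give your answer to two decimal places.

Let x be the home team's share when the home team proposes and y be the away team's share when the away team proposes.
The away team accepts iff offered ≥ 0.58·y, so x = 500 − 0.58y. Symmetrically y = 500 − 0.58x.
Substituting: x = 500 − 0.58(500 − 0.58x), giving x(1 − 0.58·0.58) = 500(1 − 0.58).
So x = 500 × 0.42 / 0.6636 ≈ 316.4557, and the away team receives 500 − x ≈ 183.5443.

183.54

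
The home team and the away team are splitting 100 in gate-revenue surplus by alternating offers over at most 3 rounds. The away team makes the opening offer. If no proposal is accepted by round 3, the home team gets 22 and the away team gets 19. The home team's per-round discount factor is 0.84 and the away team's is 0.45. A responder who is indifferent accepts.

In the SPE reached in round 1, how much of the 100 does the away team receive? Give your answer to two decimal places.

45.48

Round 3 (the away team proposes): the home team gets 22 if talks fail, so the away team offers 22 and keeps 78.
Round 2 (the home team proposes): the away team can get 78 next round, worth 0.45 × 78 = 35.1 now. The home team offers 35.1 and keeps 100 − 35.1 = 64.9.
Round 1 (the away team proposes): the home team can get 64.9 next round, worth 0.84 × 64.9 = 54.516 now, so the away team offers 54.516, keeping 45.484.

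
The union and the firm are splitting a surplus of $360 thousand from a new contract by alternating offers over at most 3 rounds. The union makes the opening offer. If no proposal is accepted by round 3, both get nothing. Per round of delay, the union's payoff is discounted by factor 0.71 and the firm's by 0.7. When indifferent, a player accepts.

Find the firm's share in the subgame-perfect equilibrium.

73.08

Round 3 (the union proposes): the firm will accept anything ≥ 0, so the union offers 0 and keeps 360.
Round 2 (the firm proposes): the union can get 360 next round, worth 0.71 × 360 = 255.6 now; the firm offers that and keeps 104.4.
Round 1 (the union proposes): the firm can get 104.4 next round, worth 0.7 × 104.4 = 73.08 now, so the union offers 73.08, keeping 286.92.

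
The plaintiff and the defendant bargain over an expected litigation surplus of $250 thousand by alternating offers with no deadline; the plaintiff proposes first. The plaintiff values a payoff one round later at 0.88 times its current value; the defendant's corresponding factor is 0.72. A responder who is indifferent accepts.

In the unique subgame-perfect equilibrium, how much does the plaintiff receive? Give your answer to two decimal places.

191.05

Let x be the plaintiff's share when the plaintiff proposes and y be the defendant's share when the defendant proposes.
The defendant accepts iff offered ≥ 0.72·y, so x = 250 − 0.72y. Symmetrically y = 250 − 0.88x.
Substituting: x = 250 − 0.72(250 − 0.88x), giving x(1 − 0.88·0.72) = 250(1 − 0.72).
So x = 250 × 0.28 / 0.3664 ≈ 191.0480, and the defendant receives 250 − x ≈ 58.9520.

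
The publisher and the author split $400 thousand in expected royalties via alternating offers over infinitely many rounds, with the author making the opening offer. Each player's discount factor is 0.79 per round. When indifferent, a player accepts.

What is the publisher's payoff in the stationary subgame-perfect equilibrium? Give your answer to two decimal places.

176.54

Let x be the author's share when the author proposes and y be the publisher's share when the publisher proposes.
The publisher accepts iff offered ≥ 0.79·y, so x = 400 − 0.79y. Symmetrically y = 400 − 0.79x.
Substituting: x = 400 − 0.79(400 − 0.79x), giving x(1 − 0.79·0.79) = 400(1 − 0.79).
So x = 400 × 0.21 / 0.3759 ≈ 223.4637, and the publisher receives 400 − x ≈ 176.5363.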